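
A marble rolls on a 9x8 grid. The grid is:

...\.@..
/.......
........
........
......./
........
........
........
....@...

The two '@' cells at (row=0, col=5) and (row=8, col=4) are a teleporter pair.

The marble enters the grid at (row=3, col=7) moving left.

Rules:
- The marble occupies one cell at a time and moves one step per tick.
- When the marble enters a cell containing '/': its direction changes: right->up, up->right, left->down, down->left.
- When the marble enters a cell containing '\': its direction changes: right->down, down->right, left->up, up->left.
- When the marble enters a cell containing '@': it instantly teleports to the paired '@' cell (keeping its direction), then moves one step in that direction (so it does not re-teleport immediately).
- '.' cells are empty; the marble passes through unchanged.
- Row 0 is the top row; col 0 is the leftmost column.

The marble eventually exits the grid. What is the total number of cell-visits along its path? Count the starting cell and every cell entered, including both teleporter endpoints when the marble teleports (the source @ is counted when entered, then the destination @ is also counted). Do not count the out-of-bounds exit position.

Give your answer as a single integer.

Step 1: enter (3,7), '.' pass, move left to (3,6)
Step 2: enter (3,6), '.' pass, move left to (3,5)
Step 3: enter (3,5), '.' pass, move left to (3,4)
Step 4: enter (3,4), '.' pass, move left to (3,3)
Step 5: enter (3,3), '.' pass, move left to (3,2)
Step 6: enter (3,2), '.' pass, move left to (3,1)
Step 7: enter (3,1), '.' pass, move left to (3,0)
Step 8: enter (3,0), '.' pass, move left to (3,-1)
Step 9: at (3,-1) — EXIT via left edge, pos 3
Path length (cell visits): 8

Answer: 8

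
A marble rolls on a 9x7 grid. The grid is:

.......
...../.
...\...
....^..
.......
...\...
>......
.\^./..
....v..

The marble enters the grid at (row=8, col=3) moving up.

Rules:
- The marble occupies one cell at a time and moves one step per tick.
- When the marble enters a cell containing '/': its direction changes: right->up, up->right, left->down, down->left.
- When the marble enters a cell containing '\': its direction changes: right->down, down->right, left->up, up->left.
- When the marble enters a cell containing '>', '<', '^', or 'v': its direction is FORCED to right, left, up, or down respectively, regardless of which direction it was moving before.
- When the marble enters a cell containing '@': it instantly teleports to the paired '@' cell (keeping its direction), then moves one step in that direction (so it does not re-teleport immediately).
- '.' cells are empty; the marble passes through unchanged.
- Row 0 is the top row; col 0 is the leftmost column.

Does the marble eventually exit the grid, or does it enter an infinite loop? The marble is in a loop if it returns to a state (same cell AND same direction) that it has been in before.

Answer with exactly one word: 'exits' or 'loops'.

Answer: exits

Derivation:
Step 1: enter (8,3), '.' pass, move up to (7,3)
Step 2: enter (7,3), '.' pass, move up to (6,3)
Step 3: enter (6,3), '.' pass, move up to (5,3)
Step 4: enter (5,3), '\' deflects up->left, move left to (5,2)
Step 5: enter (5,2), '.' pass, move left to (5,1)
Step 6: enter (5,1), '.' pass, move left to (5,0)
Step 7: enter (5,0), '.' pass, move left to (5,-1)
Step 8: at (5,-1) — EXIT via left edge, pos 5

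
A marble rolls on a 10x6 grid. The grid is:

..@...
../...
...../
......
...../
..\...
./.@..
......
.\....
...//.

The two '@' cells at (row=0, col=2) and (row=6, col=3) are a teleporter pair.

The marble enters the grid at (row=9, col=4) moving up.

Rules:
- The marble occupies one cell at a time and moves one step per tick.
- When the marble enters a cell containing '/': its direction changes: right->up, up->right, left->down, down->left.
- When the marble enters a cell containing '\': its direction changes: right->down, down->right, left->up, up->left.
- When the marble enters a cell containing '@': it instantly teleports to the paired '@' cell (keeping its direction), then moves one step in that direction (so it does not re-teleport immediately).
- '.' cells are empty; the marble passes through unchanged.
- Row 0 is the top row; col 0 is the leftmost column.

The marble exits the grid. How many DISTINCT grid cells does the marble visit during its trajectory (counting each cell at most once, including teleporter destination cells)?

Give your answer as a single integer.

Answer: 2

Derivation:
Step 1: enter (9,4), '/' deflects up->right, move right to (9,5)
Step 2: enter (9,5), '.' pass, move right to (9,6)
Step 3: at (9,6) — EXIT via right edge, pos 9
Distinct cells visited: 2 (path length 2)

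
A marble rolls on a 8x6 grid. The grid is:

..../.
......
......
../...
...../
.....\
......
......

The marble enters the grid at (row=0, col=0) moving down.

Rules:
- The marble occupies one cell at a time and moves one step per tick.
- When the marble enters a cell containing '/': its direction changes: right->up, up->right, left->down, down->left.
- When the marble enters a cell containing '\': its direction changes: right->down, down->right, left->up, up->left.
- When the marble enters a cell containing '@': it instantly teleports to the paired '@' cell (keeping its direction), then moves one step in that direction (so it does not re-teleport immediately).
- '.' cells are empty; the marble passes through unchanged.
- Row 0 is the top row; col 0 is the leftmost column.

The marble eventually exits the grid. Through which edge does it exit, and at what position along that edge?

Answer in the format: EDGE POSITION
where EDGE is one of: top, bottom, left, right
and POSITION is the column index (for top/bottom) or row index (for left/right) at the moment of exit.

Answer: bottom 0

Derivation:
Step 1: enter (0,0), '.' pass, move down to (1,0)
Step 2: enter (1,0), '.' pass, move down to (2,0)
Step 3: enter (2,0), '.' pass, move down to (3,0)
Step 4: enter (3,0), '.' pass, move down to (4,0)
Step 5: enter (4,0), '.' pass, move down to (5,0)
Step 6: enter (5,0), '.' pass, move down to (6,0)
Step 7: enter (6,0), '.' pass, move down to (7,0)
Step 8: enter (7,0), '.' pass, move down to (8,0)
Step 9: at (8,0) — EXIT via bottom edge, pos 0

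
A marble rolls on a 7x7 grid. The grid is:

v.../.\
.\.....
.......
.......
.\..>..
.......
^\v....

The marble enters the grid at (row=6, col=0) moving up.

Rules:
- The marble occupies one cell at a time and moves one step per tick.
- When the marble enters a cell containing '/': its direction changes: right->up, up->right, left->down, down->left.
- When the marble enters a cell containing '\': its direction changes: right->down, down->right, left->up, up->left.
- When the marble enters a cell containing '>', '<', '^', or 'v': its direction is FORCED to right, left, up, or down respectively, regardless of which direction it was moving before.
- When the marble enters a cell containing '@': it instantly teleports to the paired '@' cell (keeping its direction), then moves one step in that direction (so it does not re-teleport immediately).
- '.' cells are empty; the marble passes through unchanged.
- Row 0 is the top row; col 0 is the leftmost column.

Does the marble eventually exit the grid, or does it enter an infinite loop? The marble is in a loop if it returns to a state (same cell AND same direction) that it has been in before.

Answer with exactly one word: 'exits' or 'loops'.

Step 1: enter (6,0), '^' forces up->up, move up to (5,0)
Step 2: enter (5,0), '.' pass, move up to (4,0)
Step 3: enter (4,0), '.' pass, move up to (3,0)
Step 4: enter (3,0), '.' pass, move up to (2,0)
Step 5: enter (2,0), '.' pass, move up to (1,0)
Step 6: enter (1,0), '.' pass, move up to (0,0)
Step 7: enter (0,0), 'v' forces up->down, move down to (1,0)
Step 8: enter (1,0), '.' pass, move down to (2,0)
Step 9: enter (2,0), '.' pass, move down to (3,0)
Step 10: enter (3,0), '.' pass, move down to (4,0)
Step 11: enter (4,0), '.' pass, move down to (5,0)
Step 12: enter (5,0), '.' pass, move down to (6,0)
Step 13: enter (6,0), '^' forces down->up, move up to (5,0)
Step 14: at (5,0) dir=up — LOOP DETECTED (seen before)

Answer: loops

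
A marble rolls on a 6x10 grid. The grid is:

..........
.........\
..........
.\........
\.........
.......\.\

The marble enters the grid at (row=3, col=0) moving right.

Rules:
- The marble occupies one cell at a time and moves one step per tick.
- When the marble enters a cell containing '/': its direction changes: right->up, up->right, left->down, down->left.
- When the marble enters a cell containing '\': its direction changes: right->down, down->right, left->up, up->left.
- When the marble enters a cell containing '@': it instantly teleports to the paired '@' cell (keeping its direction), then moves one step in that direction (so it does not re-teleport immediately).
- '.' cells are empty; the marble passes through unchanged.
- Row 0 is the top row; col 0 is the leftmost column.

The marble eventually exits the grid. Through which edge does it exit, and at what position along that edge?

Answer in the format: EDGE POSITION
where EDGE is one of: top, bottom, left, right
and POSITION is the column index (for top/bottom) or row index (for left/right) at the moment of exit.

Answer: bottom 1

Derivation:
Step 1: enter (3,0), '.' pass, move right to (3,1)
Step 2: enter (3,1), '\' deflects right->down, move down to (4,1)
Step 3: enter (4,1), '.' pass, move down to (5,1)
Step 4: enter (5,1), '.' pass, move down to (6,1)
Step 5: at (6,1) — EXIT via bottom edge, pos 1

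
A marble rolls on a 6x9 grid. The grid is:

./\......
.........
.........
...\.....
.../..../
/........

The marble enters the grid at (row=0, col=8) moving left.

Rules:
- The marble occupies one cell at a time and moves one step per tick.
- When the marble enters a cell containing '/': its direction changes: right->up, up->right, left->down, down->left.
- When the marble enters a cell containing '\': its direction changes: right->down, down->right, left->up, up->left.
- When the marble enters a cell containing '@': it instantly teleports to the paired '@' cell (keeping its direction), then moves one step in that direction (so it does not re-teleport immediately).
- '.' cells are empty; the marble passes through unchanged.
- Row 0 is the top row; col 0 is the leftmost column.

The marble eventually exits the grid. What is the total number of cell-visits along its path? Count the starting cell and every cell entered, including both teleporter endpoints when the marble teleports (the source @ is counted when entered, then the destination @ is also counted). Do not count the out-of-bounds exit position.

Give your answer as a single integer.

Step 1: enter (0,8), '.' pass, move left to (0,7)
Step 2: enter (0,7), '.' pass, move left to (0,6)
Step 3: enter (0,6), '.' pass, move left to (0,5)
Step 4: enter (0,5), '.' pass, move left to (0,4)
Step 5: enter (0,4), '.' pass, move left to (0,3)
Step 6: enter (0,3), '.' pass, move left to (0,2)
Step 7: enter (0,2), '\' deflects left->up, move up to (-1,2)
Step 8: at (-1,2) — EXIT via top edge, pos 2
Path length (cell visits): 7

Answer: 7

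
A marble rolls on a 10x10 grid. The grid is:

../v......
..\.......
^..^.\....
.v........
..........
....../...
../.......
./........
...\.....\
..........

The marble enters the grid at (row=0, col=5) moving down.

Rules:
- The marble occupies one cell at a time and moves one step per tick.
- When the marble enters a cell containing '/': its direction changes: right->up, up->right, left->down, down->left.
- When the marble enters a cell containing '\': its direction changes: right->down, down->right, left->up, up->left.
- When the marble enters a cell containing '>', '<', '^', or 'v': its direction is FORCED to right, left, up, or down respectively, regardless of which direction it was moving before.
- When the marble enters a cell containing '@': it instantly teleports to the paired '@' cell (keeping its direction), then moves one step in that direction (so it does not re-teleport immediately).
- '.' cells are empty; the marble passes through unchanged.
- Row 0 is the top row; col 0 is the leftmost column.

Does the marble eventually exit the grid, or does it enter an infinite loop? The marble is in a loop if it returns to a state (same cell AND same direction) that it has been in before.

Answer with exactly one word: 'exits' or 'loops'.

Answer: exits

Derivation:
Step 1: enter (0,5), '.' pass, move down to (1,5)
Step 2: enter (1,5), '.' pass, move down to (2,5)
Step 3: enter (2,5), '\' deflects down->right, move right to (2,6)
Step 4: enter (2,6), '.' pass, move right to (2,7)
Step 5: enter (2,7), '.' pass, move right to (2,8)
Step 6: enter (2,8), '.' pass, move right to (2,9)
Step 7: enter (2,9), '.' pass, move right to (2,10)
Step 8: at (2,10) — EXIT via right edge, pos 2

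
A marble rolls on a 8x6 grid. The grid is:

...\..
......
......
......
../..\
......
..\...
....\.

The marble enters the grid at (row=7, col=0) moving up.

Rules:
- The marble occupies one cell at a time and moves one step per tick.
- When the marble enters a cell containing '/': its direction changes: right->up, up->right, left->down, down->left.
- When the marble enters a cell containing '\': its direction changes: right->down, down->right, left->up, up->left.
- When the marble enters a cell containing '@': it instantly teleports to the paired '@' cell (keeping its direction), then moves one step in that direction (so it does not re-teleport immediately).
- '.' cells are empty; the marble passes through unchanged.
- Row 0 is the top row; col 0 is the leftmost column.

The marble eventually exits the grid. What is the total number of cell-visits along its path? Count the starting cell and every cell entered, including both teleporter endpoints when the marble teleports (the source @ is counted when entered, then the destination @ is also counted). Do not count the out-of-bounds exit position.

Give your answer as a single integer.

Answer: 8

Derivation:
Step 1: enter (7,0), '.' pass, move up to (6,0)
Step 2: enter (6,0), '.' pass, move up to (5,0)
Step 3: enter (5,0), '.' pass, move up to (4,0)
Step 4: enter (4,0), '.' pass, move up to (3,0)
Step 5: enter (3,0), '.' pass, move up to (2,0)
Step 6: enter (2,0), '.' pass, move up to (1,0)
Step 7: enter (1,0), '.' pass, move up to (0,0)
Step 8: enter (0,0), '.' pass, move up to (-1,0)
Step 9: at (-1,0) — EXIT via top edge, pos 0
Path length (cell visits): 8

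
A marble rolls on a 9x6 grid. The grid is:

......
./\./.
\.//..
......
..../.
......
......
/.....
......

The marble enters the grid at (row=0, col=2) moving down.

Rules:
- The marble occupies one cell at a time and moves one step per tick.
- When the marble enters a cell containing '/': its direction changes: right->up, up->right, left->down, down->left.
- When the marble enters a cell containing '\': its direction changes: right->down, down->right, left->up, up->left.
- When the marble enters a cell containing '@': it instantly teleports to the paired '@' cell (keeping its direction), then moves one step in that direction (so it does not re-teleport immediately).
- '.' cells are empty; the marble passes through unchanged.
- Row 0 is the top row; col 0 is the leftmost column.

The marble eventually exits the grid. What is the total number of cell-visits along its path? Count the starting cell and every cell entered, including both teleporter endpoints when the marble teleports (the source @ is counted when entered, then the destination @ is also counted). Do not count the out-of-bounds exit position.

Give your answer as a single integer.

Answer: 5

Derivation:
Step 1: enter (0,2), '.' pass, move down to (1,2)
Step 2: enter (1,2), '\' deflects down->right, move right to (1,3)
Step 3: enter (1,3), '.' pass, move right to (1,4)
Step 4: enter (1,4), '/' deflects right->up, move up to (0,4)
Step 5: enter (0,4), '.' pass, move up to (-1,4)
Step 6: at (-1,4) — EXIT via top edge, pos 4
Path length (cell visits): 5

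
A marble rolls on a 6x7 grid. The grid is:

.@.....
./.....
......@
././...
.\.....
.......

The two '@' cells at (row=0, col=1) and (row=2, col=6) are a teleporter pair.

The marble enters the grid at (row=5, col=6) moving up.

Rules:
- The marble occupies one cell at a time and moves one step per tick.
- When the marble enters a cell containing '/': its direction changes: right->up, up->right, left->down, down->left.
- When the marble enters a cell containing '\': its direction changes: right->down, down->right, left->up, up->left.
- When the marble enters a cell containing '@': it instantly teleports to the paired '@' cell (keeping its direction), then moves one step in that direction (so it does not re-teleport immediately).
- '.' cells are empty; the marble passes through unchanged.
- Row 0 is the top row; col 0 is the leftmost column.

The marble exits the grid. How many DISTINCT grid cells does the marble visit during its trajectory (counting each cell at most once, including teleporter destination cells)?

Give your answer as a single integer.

Step 1: enter (5,6), '.' pass, move up to (4,6)
Step 2: enter (4,6), '.' pass, move up to (3,6)
Step 3: enter (3,6), '.' pass, move up to (2,6)
Step 4: enter (2,6), '@' teleport (2,6)->(0,1), also enter (0,1), move up to (-1,1)
Step 5: at (-1,1) — EXIT via top edge, pos 1
Distinct cells visited: 5 (path length 5)

Answer: 5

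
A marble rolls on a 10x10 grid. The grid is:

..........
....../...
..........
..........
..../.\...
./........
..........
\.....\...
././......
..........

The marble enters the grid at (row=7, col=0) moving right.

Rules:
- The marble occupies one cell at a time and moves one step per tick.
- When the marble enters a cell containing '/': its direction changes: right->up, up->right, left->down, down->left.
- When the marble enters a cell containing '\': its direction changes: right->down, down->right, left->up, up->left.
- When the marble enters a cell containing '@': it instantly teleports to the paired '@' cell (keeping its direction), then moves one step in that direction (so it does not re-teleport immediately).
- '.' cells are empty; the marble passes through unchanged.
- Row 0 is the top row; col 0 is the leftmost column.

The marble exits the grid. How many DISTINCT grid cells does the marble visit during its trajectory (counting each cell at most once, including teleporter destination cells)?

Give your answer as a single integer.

Answer: 3

Derivation:
Step 1: enter (7,0), '\' deflects right->down, move down to (8,0)
Step 2: enter (8,0), '.' pass, move down to (9,0)
Step 3: enter (9,0), '.' pass, move down to (10,0)
Step 4: at (10,0) — EXIT via bottom edge, pos 0
Distinct cells visited: 3 (path length 3)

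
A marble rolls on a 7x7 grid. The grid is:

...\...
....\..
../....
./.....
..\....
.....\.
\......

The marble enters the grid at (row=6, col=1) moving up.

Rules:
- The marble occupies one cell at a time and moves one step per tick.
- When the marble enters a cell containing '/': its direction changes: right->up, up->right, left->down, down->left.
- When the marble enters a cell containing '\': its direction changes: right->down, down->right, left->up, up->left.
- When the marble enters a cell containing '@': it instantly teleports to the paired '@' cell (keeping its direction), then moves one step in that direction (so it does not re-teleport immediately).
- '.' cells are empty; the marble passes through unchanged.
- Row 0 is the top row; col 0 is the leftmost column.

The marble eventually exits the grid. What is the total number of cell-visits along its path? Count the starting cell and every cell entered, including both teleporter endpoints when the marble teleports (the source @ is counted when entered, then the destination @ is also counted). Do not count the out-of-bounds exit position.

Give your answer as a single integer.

Answer: 9

Derivation:
Step 1: enter (6,1), '.' pass, move up to (5,1)
Step 2: enter (5,1), '.' pass, move up to (4,1)
Step 3: enter (4,1), '.' pass, move up to (3,1)
Step 4: enter (3,1), '/' deflects up->right, move right to (3,2)
Step 5: enter (3,2), '.' pass, move right to (3,3)
Step 6: enter (3,3), '.' pass, move right to (3,4)
Step 7: enter (3,4), '.' pass, move right to (3,5)
Step 8: enter (3,5), '.' pass, move right to (3,6)
Step 9: enter (3,6), '.' pass, move right to (3,7)
Step 10: at (3,7) — EXIT via right edge, pos 3
Path length (cell visits): 9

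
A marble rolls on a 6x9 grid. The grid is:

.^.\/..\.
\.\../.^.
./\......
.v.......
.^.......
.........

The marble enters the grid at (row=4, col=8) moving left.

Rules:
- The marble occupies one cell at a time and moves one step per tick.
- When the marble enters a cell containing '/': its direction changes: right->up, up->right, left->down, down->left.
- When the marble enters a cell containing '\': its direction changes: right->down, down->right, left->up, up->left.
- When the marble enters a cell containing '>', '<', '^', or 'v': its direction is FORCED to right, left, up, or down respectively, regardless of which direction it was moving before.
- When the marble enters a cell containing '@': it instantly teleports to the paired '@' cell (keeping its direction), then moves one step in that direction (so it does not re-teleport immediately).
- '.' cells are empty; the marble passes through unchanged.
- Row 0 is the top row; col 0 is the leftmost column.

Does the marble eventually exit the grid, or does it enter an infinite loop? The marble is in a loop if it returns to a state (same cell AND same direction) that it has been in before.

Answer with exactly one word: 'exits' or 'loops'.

Answer: loops

Derivation:
Step 1: enter (4,8), '.' pass, move left to (4,7)
Step 2: enter (4,7), '.' pass, move left to (4,6)
Step 3: enter (4,6), '.' pass, move left to (4,5)
Step 4: enter (4,5), '.' pass, move left to (4,4)
Step 5: enter (4,4), '.' pass, move left to (4,3)
Step 6: enter (4,3), '.' pass, move left to (4,2)
Step 7: enter (4,2), '.' pass, move left to (4,1)
Step 8: enter (4,1), '^' forces left->up, move up to (3,1)
Step 9: enter (3,1), 'v' forces up->down, move down to (4,1)
Step 10: enter (4,1), '^' forces down->up, move up to (3,1)
Step 11: at (3,1) dir=up — LOOP DETECTED (seen before)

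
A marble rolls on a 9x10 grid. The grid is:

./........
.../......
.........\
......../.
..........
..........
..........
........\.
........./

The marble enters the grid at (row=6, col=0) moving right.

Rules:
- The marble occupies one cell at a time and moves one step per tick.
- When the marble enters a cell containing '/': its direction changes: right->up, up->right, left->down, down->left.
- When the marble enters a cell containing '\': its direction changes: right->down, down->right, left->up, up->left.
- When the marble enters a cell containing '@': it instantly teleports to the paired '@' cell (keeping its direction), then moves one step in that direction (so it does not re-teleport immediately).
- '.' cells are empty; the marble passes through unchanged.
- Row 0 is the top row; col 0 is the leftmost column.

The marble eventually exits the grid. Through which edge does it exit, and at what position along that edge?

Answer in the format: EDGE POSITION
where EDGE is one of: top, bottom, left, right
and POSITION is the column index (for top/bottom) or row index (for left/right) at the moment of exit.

Answer: right 6

Derivation:
Step 1: enter (6,0), '.' pass, move right to (6,1)
Step 2: enter (6,1), '.' pass, move right to (6,2)
Step 3: enter (6,2), '.' pass, move right to (6,3)
Step 4: enter (6,3), '.' pass, move right to (6,4)
Step 5: enter (6,4), '.' pass, move right to (6,5)
Step 6: enter (6,5), '.' pass, move right to (6,6)
Step 7: enter (6,6), '.' pass, move right to (6,7)
Step 8: enter (6,7), '.' pass, move right to (6,8)
Step 9: enter (6,8), '.' pass, move right to (6,9)
Step 10: enter (6,9), '.' pass, move right to (6,10)
Step 11: at (6,10) — EXIT via right edge, pos 6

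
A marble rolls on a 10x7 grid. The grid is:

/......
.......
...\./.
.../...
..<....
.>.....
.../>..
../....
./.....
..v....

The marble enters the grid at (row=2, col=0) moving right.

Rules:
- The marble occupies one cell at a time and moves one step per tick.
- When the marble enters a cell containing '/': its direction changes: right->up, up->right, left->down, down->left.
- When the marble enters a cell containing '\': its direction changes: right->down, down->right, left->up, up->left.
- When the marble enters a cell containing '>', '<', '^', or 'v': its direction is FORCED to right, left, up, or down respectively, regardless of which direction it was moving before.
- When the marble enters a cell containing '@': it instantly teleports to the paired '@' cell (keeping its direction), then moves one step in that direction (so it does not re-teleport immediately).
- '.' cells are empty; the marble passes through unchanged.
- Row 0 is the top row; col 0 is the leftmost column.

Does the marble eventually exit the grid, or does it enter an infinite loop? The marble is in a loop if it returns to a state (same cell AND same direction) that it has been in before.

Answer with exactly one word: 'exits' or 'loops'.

Answer: exits

Derivation:
Step 1: enter (2,0), '.' pass, move right to (2,1)
Step 2: enter (2,1), '.' pass, move right to (2,2)
Step 3: enter (2,2), '.' pass, move right to (2,3)
Step 4: enter (2,3), '\' deflects right->down, move down to (3,3)
Step 5: enter (3,3), '/' deflects down->left, move left to (3,2)
Step 6: enter (3,2), '.' pass, move left to (3,1)
Step 7: enter (3,1), '.' pass, move left to (3,0)
Step 8: enter (3,0), '.' pass, move left to (3,-1)
Step 9: at (3,-1) — EXIT via left edge, pos 3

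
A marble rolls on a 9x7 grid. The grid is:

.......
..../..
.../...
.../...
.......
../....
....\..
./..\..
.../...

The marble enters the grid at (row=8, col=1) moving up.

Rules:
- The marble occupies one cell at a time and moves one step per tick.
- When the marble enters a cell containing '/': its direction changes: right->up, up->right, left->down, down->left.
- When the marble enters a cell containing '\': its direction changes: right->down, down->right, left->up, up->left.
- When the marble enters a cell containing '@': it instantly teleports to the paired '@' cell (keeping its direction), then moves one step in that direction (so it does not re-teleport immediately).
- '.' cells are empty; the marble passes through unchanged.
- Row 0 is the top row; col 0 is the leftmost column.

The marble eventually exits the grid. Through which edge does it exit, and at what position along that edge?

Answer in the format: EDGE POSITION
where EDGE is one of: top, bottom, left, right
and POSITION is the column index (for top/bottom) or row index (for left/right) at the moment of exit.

Step 1: enter (8,1), '.' pass, move up to (7,1)
Step 2: enter (7,1), '/' deflects up->right, move right to (7,2)
Step 3: enter (7,2), '.' pass, move right to (7,3)
Step 4: enter (7,3), '.' pass, move right to (7,4)
Step 5: enter (7,4), '\' deflects right->down, move down to (8,4)
Step 6: enter (8,4), '.' pass, move down to (9,4)
Step 7: at (9,4) — EXIT via bottom edge, pos 4

Answer: bottom 4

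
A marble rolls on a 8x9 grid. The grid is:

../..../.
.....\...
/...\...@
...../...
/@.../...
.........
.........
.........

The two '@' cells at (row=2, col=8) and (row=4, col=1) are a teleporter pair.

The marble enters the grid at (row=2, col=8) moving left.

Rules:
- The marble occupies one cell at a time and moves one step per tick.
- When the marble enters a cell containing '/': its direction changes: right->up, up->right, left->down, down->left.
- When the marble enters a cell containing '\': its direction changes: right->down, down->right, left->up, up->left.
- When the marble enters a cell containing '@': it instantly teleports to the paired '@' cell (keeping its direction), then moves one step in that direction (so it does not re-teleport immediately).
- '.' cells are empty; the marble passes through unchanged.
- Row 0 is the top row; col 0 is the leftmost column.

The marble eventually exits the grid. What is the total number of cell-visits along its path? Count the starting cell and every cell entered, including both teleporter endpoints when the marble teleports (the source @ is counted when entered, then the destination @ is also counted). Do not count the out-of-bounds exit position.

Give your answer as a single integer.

Answer: 6

Derivation:
Step 1: enter (2,8), '@' teleport (2,8)->(4,1), also enter (4,1), move left to (4,0)
Step 2: enter (4,0), '/' deflects left->down, move down to (5,0)
Step 3: enter (5,0), '.' pass, move down to (6,0)
Step 4: enter (6,0), '.' pass, move down to (7,0)
Step 5: enter (7,0), '.' pass, move down to (8,0)
Step 6: at (8,0) — EXIT via bottom edge, pos 0
Path length (cell visits): 6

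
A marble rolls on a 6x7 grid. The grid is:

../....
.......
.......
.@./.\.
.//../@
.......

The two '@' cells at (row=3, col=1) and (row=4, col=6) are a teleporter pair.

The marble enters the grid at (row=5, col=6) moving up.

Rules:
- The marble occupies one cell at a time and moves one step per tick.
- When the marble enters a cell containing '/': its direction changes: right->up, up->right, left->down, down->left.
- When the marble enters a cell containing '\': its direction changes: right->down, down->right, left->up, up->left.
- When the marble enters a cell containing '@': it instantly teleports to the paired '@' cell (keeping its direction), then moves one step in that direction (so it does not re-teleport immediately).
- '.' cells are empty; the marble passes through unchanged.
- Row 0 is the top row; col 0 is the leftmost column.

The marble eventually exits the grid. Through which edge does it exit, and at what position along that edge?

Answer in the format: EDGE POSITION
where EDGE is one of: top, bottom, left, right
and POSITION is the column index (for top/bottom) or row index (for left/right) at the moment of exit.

Answer: top 1

Derivation:
Step 1: enter (5,6), '.' pass, move up to (4,6)
Step 2: enter (4,6), '@' teleport (4,6)->(3,1), also enter (3,1), move up to (2,1)
Step 3: enter (2,1), '.' pass, move up to (1,1)
Step 4: enter (1,1), '.' pass, move up to (0,1)
Step 5: enter (0,1), '.' pass, move up to (-1,1)
Step 6: at (-1,1) — EXIT via top edge, pos 1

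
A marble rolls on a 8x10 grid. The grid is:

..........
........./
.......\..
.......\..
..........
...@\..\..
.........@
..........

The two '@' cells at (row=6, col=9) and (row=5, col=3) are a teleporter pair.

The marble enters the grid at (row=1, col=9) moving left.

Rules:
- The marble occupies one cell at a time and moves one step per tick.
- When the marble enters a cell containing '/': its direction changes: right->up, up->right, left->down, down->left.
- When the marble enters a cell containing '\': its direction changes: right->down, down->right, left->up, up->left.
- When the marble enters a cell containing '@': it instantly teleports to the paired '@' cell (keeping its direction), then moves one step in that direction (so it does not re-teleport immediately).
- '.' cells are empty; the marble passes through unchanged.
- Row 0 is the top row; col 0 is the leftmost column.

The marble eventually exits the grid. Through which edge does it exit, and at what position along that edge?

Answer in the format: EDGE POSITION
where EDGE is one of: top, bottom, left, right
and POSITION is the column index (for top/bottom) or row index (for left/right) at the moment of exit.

Answer: bottom 3

Derivation:
Step 1: enter (1,9), '/' deflects left->down, move down to (2,9)
Step 2: enter (2,9), '.' pass, move down to (3,9)
Step 3: enter (3,9), '.' pass, move down to (4,9)
Step 4: enter (4,9), '.' pass, move down to (5,9)
Step 5: enter (5,9), '.' pass, move down to (6,9)
Step 6: enter (6,9), '@' teleport (6,9)->(5,3), also enter (5,3), move down to (6,3)
Step 7: enter (6,3), '.' pass, move down to (7,3)
Step 8: enter (7,3), '.' pass, move down to (8,3)
Step 9: at (8,3) — EXIT via bottom edge, pos 3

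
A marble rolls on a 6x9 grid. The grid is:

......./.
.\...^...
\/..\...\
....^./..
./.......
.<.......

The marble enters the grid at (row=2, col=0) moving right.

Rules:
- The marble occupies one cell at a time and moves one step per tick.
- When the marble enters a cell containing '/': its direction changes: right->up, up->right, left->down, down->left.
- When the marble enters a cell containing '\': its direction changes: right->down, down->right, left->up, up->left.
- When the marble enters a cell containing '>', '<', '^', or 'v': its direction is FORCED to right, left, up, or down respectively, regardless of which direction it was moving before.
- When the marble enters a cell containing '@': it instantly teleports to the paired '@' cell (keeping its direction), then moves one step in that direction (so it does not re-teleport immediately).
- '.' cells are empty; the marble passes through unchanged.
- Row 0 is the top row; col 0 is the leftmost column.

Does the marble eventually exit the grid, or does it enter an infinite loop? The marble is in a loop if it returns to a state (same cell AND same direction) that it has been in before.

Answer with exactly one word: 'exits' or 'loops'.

Answer: exits

Derivation:
Step 1: enter (2,0), '\' deflects right->down, move down to (3,0)
Step 2: enter (3,0), '.' pass, move down to (4,0)
Step 3: enter (4,0), '.' pass, move down to (5,0)
Step 4: enter (5,0), '.' pass, move down to (6,0)
Step 5: at (6,0) — EXIT via bottom edge, pos 0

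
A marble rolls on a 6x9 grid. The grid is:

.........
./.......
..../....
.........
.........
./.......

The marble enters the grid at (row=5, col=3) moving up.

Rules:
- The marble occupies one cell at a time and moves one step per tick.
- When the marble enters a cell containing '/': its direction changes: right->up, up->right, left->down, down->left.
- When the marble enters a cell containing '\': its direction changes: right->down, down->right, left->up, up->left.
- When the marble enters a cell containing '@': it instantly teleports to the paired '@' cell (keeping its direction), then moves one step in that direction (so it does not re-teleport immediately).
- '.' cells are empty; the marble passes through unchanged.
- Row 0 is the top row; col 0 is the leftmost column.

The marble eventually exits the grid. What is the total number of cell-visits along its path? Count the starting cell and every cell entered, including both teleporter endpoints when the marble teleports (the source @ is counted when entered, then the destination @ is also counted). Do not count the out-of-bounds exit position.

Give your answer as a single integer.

Step 1: enter (5,3), '.' pass, move up to (4,3)
Step 2: enter (4,3), '.' pass, move up to (3,3)
Step 3: enter (3,3), '.' pass, move up to (2,3)
Step 4: enter (2,3), '.' pass, move up to (1,3)
Step 5: enter (1,3), '.' pass, move up to (0,3)
Step 6: enter (0,3), '.' pass, move up to (-1,3)
Step 7: at (-1,3) — EXIT via top edge, pos 3
Path length (cell visits): 6

Answer: 6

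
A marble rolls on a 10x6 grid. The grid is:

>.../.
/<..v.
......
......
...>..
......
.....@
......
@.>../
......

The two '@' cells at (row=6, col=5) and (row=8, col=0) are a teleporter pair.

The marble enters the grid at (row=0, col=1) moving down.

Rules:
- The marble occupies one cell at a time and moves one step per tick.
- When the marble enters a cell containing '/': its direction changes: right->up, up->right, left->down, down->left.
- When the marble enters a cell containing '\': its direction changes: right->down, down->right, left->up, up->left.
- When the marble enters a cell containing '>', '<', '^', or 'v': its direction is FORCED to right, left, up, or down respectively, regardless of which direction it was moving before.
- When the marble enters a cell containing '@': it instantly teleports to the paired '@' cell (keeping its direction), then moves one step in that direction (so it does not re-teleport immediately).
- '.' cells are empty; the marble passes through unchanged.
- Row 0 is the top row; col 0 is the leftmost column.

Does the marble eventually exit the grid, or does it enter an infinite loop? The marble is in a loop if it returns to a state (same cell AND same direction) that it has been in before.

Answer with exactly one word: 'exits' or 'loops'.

Answer: loops

Derivation:
Step 1: enter (0,1), '.' pass, move down to (1,1)
Step 2: enter (1,1), '<' forces down->left, move left to (1,0)
Step 3: enter (1,0), '/' deflects left->down, move down to (2,0)
Step 4: enter (2,0), '.' pass, move down to (3,0)
Step 5: enter (3,0), '.' pass, move down to (4,0)
Step 6: enter (4,0), '.' pass, move down to (5,0)
Step 7: enter (5,0), '.' pass, move down to (6,0)
Step 8: enter (6,0), '.' pass, move down to (7,0)
Step 9: enter (7,0), '.' pass, move down to (8,0)
Step 10: enter (8,0), '@' teleport (8,0)->(6,5), also enter (6,5), move down to (7,5)
Step 11: enter (7,5), '.' pass, move down to (8,5)
Step 12: enter (8,5), '/' deflects down->left, move left to (8,4)
Step 13: enter (8,4), '.' pass, move left to (8,3)
Step 14: enter (8,3), '.' pass, move left to (8,2)
Step 15: enter (8,2), '>' forces left->right, move right to (8,3)
Step 16: enter (8,3), '.' pass, move right to (8,4)
Step 17: enter (8,4), '.' pass, move right to (8,5)
Step 18: enter (8,5), '/' deflects right->up, move up to (7,5)
Step 19: enter (7,5), '.' pass, move up to (6,5)
Step 20: enter (6,5), '@' teleport (6,5)->(8,0), also enter (8,0), move up to (7,0)
Step 21: enter (7,0), '.' pass, move up to (6,0)
Step 22: enter (6,0), '.' pass, move up to (5,0)
Step 23: enter (5,0), '.' pass, move up to (4,0)
Step 24: enter (4,0), '.' pass, move up to (3,0)
Step 25: enter (3,0), '.' pass, move up to (2,0)
Step 26: enter (2,0), '.' pass, move up to (1,0)
Step 27: enter (1,0), '/' deflects up->right, move right to (1,1)
Step 28: enter (1,1), '<' forces right->left, move left to (1,0)
Step 29: at (1,0) dir=left — LOOP DETECTED (seen before)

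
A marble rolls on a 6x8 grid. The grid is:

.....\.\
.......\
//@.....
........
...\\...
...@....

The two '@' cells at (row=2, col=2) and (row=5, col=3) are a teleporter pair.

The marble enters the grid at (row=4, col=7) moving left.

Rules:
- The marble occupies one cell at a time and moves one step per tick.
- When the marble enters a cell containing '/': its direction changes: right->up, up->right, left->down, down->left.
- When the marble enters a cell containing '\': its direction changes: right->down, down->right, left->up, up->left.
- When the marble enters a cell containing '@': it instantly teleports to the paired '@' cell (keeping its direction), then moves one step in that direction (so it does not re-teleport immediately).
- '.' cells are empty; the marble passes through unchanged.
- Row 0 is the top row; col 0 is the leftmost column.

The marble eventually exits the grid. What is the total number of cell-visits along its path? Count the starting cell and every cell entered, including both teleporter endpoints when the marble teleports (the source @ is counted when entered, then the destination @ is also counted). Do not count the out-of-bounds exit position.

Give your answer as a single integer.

Step 1: enter (4,7), '.' pass, move left to (4,6)
Step 2: enter (4,6), '.' pass, move left to (4,5)
Step 3: enter (4,5), '.' pass, move left to (4,4)
Step 4: enter (4,4), '\' deflects left->up, move up to (3,4)
Step 5: enter (3,4), '.' pass, move up to (2,4)
Step 6: enter (2,4), '.' pass, move up to (1,4)
Step 7: enter (1,4), '.' pass, move up to (0,4)
Step 8: enter (0,4), '.' pass, move up to (-1,4)
Step 9: at (-1,4) — EXIT via top edge, pos 4
Path length (cell visits): 8

Answer: 8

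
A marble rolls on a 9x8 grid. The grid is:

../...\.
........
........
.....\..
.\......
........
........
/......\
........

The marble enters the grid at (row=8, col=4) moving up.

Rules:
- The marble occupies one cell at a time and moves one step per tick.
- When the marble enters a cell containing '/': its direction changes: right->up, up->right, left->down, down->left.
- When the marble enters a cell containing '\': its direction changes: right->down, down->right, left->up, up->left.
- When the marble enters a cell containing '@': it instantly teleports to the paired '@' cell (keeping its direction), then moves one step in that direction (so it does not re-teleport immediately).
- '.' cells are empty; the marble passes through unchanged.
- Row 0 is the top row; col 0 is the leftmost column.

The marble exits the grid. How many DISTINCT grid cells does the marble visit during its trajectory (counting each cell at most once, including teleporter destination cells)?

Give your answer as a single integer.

Answer: 9

Derivation:
Step 1: enter (8,4), '.' pass, move up to (7,4)
Step 2: enter (7,4), '.' pass, move up to (6,4)
Step 3: enter (6,4), '.' pass, move up to (5,4)
Step 4: enter (5,4), '.' pass, move up to (4,4)
Step 5: enter (4,4), '.' pass, move up to (3,4)
Step 6: enter (3,4), '.' pass, move up to (2,4)
Step 7: enter (2,4), '.' pass, move up to (1,4)
Step 8: enter (1,4), '.' pass, move up to (0,4)
Step 9: enter (0,4), '.' pass, move up to (-1,4)
Step 10: at (-1,4) — EXIT via top edge, pos 4
Distinct cells visited: 9 (path length 9)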